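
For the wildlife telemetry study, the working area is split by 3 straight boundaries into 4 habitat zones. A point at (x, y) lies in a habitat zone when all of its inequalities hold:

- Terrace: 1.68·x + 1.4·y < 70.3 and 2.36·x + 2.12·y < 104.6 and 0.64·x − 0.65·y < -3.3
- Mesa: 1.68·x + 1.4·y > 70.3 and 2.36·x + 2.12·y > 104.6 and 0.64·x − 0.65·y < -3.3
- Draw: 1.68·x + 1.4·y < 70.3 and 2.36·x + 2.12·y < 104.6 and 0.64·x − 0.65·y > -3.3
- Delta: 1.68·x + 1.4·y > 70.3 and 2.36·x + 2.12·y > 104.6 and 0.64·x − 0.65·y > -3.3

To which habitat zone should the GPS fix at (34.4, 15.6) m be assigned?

Delta

1.68·34.4 + 1.4·15.6 = 79.632, which is > 70.3
2.36·34.4 + 2.12·15.6 = 114.256, which is > 104.6
0.64·34.4 − 0.65·15.6 = 11.876, which is > -3.3
This sign pattern matches Delta.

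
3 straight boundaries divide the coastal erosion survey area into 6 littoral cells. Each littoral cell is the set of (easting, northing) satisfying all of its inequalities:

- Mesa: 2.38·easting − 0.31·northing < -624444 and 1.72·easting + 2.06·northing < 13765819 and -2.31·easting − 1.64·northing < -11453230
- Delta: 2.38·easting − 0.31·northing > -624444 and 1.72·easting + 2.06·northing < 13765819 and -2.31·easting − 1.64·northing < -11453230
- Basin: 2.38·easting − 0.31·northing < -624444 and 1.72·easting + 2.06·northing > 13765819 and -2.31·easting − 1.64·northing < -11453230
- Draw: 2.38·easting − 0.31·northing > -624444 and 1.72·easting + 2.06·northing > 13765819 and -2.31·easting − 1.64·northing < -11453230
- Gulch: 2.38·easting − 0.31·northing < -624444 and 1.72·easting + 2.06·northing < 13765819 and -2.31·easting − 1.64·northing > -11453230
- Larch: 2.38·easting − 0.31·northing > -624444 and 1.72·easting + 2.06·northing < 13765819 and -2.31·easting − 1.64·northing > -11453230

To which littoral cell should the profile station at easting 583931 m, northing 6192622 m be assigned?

2.38·583931 − 0.31·6192622 = -529957.040, which is > -624444
1.72·583931 + 2.06·6192622 = 13761162.640, which is < 13765819
-2.31·583931 − 1.64·6192622 = -11504780.690, which is < -11453230
This sign pattern matches Delta.

Delta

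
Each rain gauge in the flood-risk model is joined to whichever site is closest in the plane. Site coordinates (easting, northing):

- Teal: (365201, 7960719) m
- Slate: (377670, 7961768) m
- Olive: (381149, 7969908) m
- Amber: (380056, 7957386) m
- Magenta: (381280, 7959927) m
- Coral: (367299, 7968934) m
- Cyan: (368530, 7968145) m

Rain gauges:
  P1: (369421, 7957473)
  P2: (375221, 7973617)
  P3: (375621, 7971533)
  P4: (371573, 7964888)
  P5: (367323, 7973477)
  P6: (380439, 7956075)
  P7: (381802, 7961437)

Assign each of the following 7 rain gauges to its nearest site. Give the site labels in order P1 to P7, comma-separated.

P1 → Teal (d²=28344916.00)
P2 → Olive (d²=48897865.00)
P3 → Olive (d²=33199409.00)
P4 → Cyan (d²=19867898.00)
P5 → Coral (d²=20639425.00)
P6 → Amber (d²=1865410.00)
P7 → Magenta (d²=2552584.00)

Teal, Olive, Olive, Cyan, Coral, Amber, Magenta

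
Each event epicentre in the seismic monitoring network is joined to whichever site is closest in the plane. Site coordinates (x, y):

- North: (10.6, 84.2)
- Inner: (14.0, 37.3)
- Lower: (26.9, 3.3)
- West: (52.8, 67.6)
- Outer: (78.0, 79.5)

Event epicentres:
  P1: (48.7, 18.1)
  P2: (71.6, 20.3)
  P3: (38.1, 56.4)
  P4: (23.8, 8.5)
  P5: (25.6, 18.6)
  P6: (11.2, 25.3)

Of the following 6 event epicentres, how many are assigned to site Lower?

P1 → Lower
P2 → Lower
P3 → West
P4 → Lower
P5 → Lower
P6 → Inner
4 of the 6 go to Lower.

4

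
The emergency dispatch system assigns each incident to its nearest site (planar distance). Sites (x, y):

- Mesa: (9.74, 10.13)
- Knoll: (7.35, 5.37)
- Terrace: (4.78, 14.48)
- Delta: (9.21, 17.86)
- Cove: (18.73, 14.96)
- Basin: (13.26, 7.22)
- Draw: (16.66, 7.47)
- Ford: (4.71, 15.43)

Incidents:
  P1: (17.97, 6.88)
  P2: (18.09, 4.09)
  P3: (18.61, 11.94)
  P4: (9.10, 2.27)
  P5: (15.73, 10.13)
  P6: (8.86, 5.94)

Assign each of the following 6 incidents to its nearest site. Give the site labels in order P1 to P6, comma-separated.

Draw, Draw, Cove, Knoll, Draw, Knoll

P1 → Draw (d²=2.06)
P2 → Draw (d²=13.47)
P3 → Cove (d²=9.13)
P4 → Knoll (d²=12.67)
P5 → Draw (d²=7.94)
P6 → Knoll (d²=2.60)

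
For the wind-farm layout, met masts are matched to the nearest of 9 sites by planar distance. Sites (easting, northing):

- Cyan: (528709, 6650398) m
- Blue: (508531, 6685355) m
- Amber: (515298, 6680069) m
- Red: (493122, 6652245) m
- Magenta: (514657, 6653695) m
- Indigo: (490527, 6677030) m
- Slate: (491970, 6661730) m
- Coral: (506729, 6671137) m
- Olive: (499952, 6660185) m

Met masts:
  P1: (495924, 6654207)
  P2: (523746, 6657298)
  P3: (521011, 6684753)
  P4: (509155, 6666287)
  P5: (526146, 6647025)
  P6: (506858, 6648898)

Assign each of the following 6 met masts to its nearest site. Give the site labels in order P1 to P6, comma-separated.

Red, Cyan, Amber, Coral, Cyan, Magenta

P1 → Red (d²=11700648.00)
P2 → Cyan (d²=72241369.00)
P3 → Amber (d²=54578225.00)
P4 → Coral (d²=29407976.00)
P5 → Cyan (d²=17946098.00)
P6 → Magenta (d²=83835610.00)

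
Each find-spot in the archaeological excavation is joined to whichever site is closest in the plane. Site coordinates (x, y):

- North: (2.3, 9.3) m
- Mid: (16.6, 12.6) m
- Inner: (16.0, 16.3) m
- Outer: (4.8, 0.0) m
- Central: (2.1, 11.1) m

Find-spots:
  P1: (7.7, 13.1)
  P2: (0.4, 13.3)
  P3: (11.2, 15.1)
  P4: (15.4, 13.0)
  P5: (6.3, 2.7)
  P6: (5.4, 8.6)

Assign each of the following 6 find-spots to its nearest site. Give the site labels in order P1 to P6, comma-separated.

P1 → Central (d²=35.36)
P2 → Central (d²=7.73)
P3 → Inner (d²=24.48)
P4 → Mid (d²=1.60)
P5 → Outer (d²=9.54)
P6 → North (d²=10.10)

Central, Central, Inner, Mid, Outer, North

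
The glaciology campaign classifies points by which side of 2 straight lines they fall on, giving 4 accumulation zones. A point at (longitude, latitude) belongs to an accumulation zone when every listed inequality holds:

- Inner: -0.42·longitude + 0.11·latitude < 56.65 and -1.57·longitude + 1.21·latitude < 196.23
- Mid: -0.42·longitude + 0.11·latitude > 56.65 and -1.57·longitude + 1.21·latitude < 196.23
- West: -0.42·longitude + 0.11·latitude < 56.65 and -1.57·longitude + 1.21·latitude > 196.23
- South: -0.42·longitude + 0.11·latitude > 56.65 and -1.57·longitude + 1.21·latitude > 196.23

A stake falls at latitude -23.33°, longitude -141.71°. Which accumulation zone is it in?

Mid

-0.42·-141.71 + 0.11·-23.33 = 56.952, which is > 56.65
-1.57·-141.71 + 1.21·-23.33 = 194.255, which is < 196.23
This sign pattern matches Mid.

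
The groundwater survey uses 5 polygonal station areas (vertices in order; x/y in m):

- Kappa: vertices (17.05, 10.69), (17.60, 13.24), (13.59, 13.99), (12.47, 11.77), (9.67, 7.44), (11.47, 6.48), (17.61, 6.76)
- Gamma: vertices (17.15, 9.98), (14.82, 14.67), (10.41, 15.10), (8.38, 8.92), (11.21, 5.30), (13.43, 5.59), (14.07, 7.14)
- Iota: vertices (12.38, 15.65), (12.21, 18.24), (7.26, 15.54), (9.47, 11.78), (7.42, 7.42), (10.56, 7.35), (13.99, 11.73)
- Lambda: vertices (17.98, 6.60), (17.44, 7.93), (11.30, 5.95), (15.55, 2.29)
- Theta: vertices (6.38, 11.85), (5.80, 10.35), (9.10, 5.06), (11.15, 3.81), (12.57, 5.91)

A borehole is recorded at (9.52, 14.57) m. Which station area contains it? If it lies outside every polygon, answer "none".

Cast a ray rightward from (9.52, 14.57). For each polygon, the edges (by vertex number in listed order) whose endpoints lie on opposite sides of y = 14.57, where each meets that height, and whether that is right or left of the point:
Kappa: no edge straddles that height → 0 crossings.
Gamma: 1–2 at x≈14.870 (right), 3–4 at x≈10.236 (right) → 2 crossings.
Iota: 3–4 at x≈7.830 (left), 7–1 at x≈12.824 (right) → 1 crossing.
Lambda: no edge straddles that height → 0 crossings.
Theta: no edge straddles that height → 0 crossings.
Only Iota has an odd count, so the point is inside Iota.

Iota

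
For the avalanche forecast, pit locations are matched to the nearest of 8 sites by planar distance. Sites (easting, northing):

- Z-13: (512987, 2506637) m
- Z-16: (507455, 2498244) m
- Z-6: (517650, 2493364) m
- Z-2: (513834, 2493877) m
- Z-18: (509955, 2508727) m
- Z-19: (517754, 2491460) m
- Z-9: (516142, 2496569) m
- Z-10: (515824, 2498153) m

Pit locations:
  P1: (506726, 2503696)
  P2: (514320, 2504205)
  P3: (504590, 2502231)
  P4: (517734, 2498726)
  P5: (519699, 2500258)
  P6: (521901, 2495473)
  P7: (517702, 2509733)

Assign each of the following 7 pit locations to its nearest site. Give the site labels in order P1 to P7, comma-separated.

P1 → Z-16 (d²=30255745.00)
P2 → Z-13 (d²=7691513.00)
P3 → Z-16 (d²=24104394.00)
P4 → Z-10 (d²=3976429.00)
P5 → Z-10 (d²=19446650.00)
P6 → Z-6 (d²=22518882.00)
P7 → Z-13 (d²=31816441.00)

Z-16, Z-13, Z-16, Z-10, Z-10, Z-6, Z-13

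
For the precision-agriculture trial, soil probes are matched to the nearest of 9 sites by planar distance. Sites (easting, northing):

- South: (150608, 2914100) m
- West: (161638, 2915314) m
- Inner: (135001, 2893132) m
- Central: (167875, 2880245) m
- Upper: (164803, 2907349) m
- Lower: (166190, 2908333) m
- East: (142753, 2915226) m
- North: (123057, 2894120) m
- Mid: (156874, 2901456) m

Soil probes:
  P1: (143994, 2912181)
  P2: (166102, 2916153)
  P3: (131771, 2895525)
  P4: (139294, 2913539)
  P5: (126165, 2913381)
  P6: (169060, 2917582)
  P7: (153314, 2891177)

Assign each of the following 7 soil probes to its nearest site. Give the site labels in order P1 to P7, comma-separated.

East, West, Inner, East, East, West, Mid

P1 → East (d²=10812106.00)
P2 → West (d²=20631217.00)
P3 → Inner (d²=16159349.00)
P4 → East (d²=14810650.00)
P5 → East (d²=278565769.00)
P6 → West (d²=60229908.00)
P7 → Mid (d²=118331441.00)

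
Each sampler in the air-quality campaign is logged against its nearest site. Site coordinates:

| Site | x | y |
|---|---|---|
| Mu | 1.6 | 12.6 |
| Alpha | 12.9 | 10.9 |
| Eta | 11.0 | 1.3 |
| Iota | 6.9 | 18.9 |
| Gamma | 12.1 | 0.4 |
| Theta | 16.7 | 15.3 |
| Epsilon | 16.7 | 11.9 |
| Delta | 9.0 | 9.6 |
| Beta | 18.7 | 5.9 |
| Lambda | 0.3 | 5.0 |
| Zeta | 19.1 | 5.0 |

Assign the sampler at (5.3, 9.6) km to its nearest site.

Squared distances to each site:
Mu: 22.690; Alpha: 59.450; Eta: 101.380; Iota: 89.050; Gamma: 130.880; Theta: 162.450; Epsilon: 135.250; Delta: 13.690; Beta: 193.250; Lambda: 46.160; Zeta: 211.600.
Minimum at Delta.

Delta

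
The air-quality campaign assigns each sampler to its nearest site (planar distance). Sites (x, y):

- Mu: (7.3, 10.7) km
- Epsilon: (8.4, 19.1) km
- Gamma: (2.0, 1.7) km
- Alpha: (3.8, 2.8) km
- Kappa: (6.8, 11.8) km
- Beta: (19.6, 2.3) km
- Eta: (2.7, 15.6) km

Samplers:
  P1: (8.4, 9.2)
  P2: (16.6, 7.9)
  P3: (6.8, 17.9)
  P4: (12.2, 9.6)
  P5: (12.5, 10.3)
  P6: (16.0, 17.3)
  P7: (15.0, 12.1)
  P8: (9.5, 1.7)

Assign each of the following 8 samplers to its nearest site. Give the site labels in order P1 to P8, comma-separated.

Mu, Beta, Epsilon, Mu, Mu, Epsilon, Mu, Alpha

P1 → Mu (d²=3.46)
P2 → Beta (d²=40.36)
P3 → Epsilon (d²=4.00)
P4 → Mu (d²=25.22)
P5 → Mu (d²=27.20)
P6 → Epsilon (d²=61.00)
P7 → Mu (d²=61.25)
P8 → Alpha (d²=33.70)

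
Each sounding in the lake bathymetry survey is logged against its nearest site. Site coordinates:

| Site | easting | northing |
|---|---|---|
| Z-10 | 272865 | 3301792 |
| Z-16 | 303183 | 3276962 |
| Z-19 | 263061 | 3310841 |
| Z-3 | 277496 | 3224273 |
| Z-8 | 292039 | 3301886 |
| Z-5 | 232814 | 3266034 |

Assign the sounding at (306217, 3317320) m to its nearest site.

Squared distances to each site:
Z-10: 1353474688.000; Z-16: 1637973320.000; Z-19: 1904417777.000; Z-3: 9482640050.000; Z-8: 439224040.000; Z-5: 8018254205.000.
Minimum at Z-8.

Z-8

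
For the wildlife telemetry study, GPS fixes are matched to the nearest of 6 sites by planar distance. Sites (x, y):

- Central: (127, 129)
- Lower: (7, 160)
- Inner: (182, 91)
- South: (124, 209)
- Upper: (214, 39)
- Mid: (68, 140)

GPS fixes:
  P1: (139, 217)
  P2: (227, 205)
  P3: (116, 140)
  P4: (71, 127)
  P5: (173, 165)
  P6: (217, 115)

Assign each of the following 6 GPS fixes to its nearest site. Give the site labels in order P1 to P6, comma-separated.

South, South, Central, Mid, Central, Inner

P1 → South (d²=289.00)
P2 → South (d²=10625.00)
P3 → Central (d²=242.00)
P4 → Mid (d²=178.00)
P5 → Central (d²=3412.00)
P6 → Inner (d²=1801.00)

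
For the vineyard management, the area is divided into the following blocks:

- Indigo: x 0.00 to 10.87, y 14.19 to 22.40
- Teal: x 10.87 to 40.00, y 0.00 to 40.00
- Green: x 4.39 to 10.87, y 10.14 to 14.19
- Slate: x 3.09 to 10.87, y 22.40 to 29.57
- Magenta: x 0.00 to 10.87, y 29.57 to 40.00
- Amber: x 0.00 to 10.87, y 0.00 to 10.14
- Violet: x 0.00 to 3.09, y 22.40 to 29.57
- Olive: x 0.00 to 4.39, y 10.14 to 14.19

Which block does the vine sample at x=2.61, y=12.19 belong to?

The point has x = 2.61 and y = 12.19.
Only Olive satisfies 0.00 ≤ x ≤ 4.39 and 10.14 ≤ y ≤ 14.19.

Olive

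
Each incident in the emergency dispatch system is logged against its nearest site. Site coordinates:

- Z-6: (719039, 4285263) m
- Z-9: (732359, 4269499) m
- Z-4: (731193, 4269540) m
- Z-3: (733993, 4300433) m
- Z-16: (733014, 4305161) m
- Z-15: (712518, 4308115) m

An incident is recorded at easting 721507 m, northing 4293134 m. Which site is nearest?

Squared distances to each site:
Z-6: 68043665.000; Z-9: 676379129.000; Z-4: 650495432.000; Z-3: 209175597.000; Z-16: 277059778.000; Z-15: 305232482.000.
Minimum at Z-6.

Z-6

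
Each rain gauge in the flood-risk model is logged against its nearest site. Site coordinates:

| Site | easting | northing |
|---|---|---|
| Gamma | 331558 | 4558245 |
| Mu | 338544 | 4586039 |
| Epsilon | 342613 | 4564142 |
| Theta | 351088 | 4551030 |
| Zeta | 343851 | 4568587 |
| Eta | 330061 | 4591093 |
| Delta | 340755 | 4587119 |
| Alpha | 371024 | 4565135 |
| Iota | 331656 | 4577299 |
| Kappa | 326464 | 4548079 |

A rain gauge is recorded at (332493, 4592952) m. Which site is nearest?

Eta

Squared distances to each site:
Gamma: 1205450074.000; Mu: 84404170.000; Epsilon: 932430500.000; Theta: 2103228109.000; Zeta: 722657389.000; Eta: 9370505.000; Delta: 102284533.000; Alpha: 2258423450.000; Iota: 245716978.000; Kappa: 2049934970.000.
Minimum at Eta.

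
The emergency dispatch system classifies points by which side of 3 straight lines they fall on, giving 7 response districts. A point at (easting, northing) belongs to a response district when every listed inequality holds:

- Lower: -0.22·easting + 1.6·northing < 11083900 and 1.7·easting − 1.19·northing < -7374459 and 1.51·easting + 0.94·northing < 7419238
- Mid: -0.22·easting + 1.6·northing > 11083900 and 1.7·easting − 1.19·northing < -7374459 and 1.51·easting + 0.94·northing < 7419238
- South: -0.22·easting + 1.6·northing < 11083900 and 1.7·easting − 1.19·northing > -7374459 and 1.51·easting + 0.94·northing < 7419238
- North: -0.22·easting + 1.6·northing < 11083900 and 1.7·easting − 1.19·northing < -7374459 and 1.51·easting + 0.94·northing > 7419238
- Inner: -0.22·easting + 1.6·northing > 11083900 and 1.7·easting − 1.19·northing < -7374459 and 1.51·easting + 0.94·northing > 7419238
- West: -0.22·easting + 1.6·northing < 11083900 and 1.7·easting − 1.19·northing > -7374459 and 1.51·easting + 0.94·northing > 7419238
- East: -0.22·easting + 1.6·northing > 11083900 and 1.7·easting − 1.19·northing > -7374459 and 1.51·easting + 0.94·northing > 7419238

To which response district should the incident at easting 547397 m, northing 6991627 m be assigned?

Lower

-0.22·547397 + 1.6·6991627 = 11066175.860, which is < 11083900
1.7·547397 − 1.19·6991627 = -7389461.230, which is < -7374459
1.51·547397 + 0.94·6991627 = 7398698.850, which is < 7419238
This sign pattern matches Lower.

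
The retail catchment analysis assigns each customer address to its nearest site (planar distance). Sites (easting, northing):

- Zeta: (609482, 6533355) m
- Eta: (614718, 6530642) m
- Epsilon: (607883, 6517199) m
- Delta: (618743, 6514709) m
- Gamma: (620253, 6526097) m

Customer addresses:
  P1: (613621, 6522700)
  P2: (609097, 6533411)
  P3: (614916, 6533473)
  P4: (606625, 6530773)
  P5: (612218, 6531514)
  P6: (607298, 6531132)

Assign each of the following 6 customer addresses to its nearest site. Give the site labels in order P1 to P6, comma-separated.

P1 → Gamma (d²=55523033.00)
P2 → Zeta (d²=151361.00)
P3 → Eta (d²=8053765.00)
P4 → Zeta (d²=14829173.00)
P5 → Eta (d²=7010384.00)
P6 → Zeta (d²=9711585.00)

Gamma, Zeta, Eta, Zeta, Eta, Zeta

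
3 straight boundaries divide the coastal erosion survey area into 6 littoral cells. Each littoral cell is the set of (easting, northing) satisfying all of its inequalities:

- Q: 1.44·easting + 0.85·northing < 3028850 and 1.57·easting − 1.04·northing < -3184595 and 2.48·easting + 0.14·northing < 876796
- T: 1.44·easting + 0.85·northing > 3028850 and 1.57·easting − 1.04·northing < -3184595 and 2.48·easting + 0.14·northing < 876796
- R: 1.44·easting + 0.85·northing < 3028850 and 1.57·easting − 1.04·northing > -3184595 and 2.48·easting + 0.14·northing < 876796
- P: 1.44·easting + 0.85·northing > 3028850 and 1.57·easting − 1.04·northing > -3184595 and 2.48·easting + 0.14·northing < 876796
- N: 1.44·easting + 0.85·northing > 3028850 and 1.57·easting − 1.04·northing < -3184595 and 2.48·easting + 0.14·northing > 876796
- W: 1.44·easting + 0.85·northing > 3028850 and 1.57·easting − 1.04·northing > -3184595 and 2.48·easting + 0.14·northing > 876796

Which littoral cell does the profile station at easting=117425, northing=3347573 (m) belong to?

1.44·117425 + 0.85·3347573 = 3014529.050, which is < 3028850
1.57·117425 − 1.04·3347573 = -3297118.670, which is < -3184595
2.48·117425 + 0.14·3347573 = 759874.220, which is < 876796
This sign pattern matches Q.

Q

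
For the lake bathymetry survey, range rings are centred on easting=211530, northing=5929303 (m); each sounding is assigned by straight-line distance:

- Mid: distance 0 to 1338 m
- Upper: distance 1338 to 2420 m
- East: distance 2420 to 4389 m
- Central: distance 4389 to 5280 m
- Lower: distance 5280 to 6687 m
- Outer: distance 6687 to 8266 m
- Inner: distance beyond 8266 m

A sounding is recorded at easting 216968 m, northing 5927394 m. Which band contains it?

Lower

Distance = √((216968−211530)² + (5927394−5929303)²) = √(29571844.000 + 3644281.000) = 5763.343 m.
5280 ≤ 5763.343 < 6687 → Lower.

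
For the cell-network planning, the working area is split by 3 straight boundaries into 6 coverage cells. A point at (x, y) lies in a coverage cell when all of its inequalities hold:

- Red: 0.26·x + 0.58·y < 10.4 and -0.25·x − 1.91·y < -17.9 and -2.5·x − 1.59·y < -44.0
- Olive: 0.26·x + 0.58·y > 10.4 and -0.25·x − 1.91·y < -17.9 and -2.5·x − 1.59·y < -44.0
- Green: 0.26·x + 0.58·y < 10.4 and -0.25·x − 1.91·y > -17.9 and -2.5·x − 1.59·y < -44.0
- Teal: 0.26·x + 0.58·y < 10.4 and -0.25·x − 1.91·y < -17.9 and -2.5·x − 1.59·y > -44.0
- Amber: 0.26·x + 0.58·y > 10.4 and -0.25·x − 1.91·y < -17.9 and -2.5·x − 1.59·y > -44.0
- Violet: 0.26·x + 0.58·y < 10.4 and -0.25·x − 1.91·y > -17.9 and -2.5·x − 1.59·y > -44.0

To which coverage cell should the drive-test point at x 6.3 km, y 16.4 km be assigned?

0.26·6.3 + 0.58·16.4 = 11.150, which is > 10.4
-0.25·6.3 − 1.91·16.4 = -32.899, which is < -17.9
-2.5·6.3 − 1.59·16.4 = -41.826, which is > -44.0
This sign pattern matches Amber.

Amber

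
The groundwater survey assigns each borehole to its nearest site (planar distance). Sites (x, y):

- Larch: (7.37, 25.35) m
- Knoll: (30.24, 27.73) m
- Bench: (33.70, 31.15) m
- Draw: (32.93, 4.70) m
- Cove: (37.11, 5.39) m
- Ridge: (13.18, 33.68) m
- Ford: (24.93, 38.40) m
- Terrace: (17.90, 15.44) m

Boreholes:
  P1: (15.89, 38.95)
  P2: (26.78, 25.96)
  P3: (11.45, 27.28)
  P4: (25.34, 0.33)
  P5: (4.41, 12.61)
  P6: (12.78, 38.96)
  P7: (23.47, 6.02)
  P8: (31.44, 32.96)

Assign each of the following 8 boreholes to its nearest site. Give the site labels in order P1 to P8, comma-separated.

Ridge, Knoll, Larch, Draw, Larch, Ridge, Draw, Bench

P1 → Ridge (d²=35.12)
P2 → Knoll (d²=15.10)
P3 → Larch (d²=20.37)
P4 → Draw (d²=76.70)
P5 → Larch (d²=171.07)
P6 → Ridge (d²=28.04)
P7 → Draw (d²=91.23)
P8 → Bench (d²=8.38)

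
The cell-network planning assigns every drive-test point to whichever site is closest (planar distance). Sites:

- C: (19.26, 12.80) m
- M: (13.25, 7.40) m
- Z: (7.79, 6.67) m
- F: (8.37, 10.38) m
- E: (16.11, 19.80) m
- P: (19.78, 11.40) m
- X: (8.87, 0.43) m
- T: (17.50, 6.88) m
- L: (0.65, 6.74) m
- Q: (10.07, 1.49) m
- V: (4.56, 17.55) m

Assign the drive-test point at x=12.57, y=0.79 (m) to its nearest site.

Q

Squared distances to each site:
C: 188.996; M: 44.155; Z: 57.423; F: 109.608; E: 373.912; P: 164.556; X: 13.820; T: 61.393; L: 177.489; Q: 6.740; V: 345.058.
Minimum at Q.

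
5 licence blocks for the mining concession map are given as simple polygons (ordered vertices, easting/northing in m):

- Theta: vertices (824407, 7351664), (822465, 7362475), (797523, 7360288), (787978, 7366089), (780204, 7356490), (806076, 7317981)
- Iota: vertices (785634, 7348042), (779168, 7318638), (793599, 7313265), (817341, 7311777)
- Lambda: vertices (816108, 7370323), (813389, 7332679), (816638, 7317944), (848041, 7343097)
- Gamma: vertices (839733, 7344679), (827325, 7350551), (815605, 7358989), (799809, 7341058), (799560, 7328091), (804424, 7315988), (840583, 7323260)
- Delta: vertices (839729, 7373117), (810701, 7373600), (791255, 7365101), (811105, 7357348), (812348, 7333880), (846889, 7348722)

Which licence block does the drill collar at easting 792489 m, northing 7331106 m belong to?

Cast a ray rightward from (792489, 7331106). For each polygon, the edges (by vertex number in listed order) whose endpoints lie on opposite sides of northing = 7331106, where each meets that height, and whether that is right or left of the point:
Theta: 5–6 at easting≈797258.1 (right), 6–1 at easting≈813218.9 (right) → 2 crossings.
Iota: 1–2 at easting≈781909.7 (left), 4–1 at easting≈800441.4 (right) → 1 crossing.
Lambda: 2–3 at easting≈813735.8 (right), 3–4 at easting≈833070.5 (right) → 2 crossings.
Gamma: 4–5 at easting≈799617.9 (right), 7–1 at easting≈840271.6 (right) → 2 crossings.
Delta: no edge straddles that height → 0 crossings.
Only Iota has an odd count, so the point is inside Iota.

Iota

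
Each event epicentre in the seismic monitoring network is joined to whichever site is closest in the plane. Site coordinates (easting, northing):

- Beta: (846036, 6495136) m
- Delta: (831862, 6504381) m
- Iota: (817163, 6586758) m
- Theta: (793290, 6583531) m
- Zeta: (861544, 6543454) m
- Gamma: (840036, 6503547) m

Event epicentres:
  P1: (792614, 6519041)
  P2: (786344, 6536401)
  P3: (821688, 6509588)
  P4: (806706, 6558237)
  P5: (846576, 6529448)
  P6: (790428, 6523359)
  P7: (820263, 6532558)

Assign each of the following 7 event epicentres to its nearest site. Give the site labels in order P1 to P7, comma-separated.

P1 → Delta (d²=1755321104.00)
P2 → Theta (d²=2269483816.00)
P3 → Delta (d²=130623125.00)
P4 → Theta (d²=819775492.00)
P5 → Zeta (d²=420209060.00)
P6 → Delta (d²=2076940840.00)
P7 → Delta (d²=928480130.00)

Delta, Theta, Delta, Theta, Zeta, Delta, Delta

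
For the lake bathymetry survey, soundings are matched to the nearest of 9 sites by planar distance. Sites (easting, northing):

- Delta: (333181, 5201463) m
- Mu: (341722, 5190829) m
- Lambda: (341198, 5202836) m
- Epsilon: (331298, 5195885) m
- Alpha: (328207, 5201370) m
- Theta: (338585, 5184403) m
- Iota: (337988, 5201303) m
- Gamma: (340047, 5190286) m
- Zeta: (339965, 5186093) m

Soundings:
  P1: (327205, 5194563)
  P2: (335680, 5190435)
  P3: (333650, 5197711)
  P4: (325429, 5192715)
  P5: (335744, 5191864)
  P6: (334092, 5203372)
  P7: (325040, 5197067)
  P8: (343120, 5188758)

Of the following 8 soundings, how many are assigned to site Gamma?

2

P1 → Epsilon
P2 → Gamma
P3 → Epsilon
P4 → Epsilon
P5 → Gamma
P6 → Delta
P7 → Alpha
P8 → Mu
2 of the 8 go to Gamma.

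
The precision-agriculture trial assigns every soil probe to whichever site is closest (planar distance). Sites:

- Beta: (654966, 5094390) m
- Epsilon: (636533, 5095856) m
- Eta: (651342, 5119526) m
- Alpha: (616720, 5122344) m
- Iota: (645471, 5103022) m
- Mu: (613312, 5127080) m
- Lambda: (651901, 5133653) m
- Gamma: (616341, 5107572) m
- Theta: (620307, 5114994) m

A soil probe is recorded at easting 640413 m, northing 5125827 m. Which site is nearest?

Squared distances to each site:
Beta: 1200074778.000; Epsilon: 913315241.000; Eta: 159145642.000; Alpha: 573489538.000; Iota: 545651389.000; Mu: 736034210.000; Lambda: 193220420.000; Gamma: 912706209.000; Theta: 521605125.000.
Minimum at Eta.

Eta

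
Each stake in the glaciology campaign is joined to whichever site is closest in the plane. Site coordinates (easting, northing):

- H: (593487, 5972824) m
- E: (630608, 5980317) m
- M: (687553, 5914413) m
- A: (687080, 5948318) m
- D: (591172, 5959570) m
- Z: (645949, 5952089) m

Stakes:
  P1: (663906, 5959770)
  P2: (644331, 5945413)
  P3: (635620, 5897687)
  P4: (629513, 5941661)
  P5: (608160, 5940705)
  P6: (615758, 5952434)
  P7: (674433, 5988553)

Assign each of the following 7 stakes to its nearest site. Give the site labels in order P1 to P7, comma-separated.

Z, Z, M, Z, D, D, A

P1 → Z (d²=381451610.00)
P2 → Z (d²=47186900.00)
P3 → M (d²=2976795565.00)
P4 → Z (d²=378885280.00)
P5 → D (d²=644480369.00)
P6 → D (d²=655393892.00)
P7 → A (d²=1778801834.00)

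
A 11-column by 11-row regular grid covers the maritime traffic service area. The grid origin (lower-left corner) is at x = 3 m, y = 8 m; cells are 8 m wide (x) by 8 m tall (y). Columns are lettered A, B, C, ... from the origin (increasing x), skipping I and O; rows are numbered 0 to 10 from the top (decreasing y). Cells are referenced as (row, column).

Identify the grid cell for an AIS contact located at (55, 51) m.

(5, G)

Column index: ⌊(55 − 3) / 8⌋ = ⌊6.500⌋ = 6 → column G
Row offset from origin: ⌊(51 − 8) / 8⌋ = ⌊5.375⌋ = 5 → row 5 (counted from top)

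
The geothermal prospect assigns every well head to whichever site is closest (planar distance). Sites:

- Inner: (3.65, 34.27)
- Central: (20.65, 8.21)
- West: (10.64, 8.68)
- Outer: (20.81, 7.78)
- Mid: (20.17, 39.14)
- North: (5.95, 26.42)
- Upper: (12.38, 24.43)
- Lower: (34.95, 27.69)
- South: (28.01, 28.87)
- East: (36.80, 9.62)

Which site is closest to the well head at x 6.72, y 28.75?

Squared distances to each site:
Inner: 39.895; Central: 615.937; West: 418.171; Outer: 638.269; Mid: 288.855; North: 6.022; Upper: 50.698; Lower: 798.057; South: 453.279; East: 1270.763.
Minimum at North.

North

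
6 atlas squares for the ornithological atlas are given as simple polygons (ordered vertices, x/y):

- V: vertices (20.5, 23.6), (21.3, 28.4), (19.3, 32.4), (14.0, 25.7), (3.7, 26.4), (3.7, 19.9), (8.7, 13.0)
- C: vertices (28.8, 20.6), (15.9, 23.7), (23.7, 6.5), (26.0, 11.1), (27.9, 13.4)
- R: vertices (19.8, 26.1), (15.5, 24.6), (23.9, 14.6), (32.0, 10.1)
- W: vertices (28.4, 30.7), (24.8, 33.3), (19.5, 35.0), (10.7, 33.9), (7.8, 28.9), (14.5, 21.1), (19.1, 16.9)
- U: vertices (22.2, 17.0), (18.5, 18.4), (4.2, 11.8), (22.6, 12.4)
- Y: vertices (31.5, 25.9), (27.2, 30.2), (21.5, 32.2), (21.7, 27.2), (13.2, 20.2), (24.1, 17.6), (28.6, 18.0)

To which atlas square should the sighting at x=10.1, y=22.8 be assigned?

Cast a ray rightward from (10.1, 22.8). For each polygon, the edges (by vertex number in listed order) whose endpoints lie on opposite sides of y = 22.8, where each meets that height, and whether that is right or left of the point:
V: 5–6 at x≈3.70 (left), 7–1 at x≈19.61 (right) → 1 crossing.
C: 1–2 at x≈19.65 (right), 2–3 at x≈16.31 (right) → 2 crossings.
R: 2–3 at x≈17.01 (right), 4–1 at x≈22.32 (right) → 2 crossings.
W: 5–6 at x≈13.04 (right), 7–1 at x≈23.08 (right) → 2 crossings.
U: no edge straddles that height → 0 crossings.
Y: 4–5 at x≈16.36 (right), 7–1 at x≈30.36 (right) → 2 crossings.
Only V has an odd count, so the point is inside V.

V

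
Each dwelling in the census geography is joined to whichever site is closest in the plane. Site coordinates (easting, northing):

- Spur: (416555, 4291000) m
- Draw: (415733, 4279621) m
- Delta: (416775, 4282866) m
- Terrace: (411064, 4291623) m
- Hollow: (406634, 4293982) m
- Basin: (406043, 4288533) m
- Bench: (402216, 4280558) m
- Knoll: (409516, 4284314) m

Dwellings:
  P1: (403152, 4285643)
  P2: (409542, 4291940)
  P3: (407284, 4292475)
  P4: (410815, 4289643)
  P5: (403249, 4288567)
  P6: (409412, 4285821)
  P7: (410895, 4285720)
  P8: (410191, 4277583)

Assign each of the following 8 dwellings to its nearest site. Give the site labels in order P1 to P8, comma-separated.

P1 → Basin (d²=16709981.00)
P2 → Terrace (d²=2416973.00)
P3 → Hollow (d²=2693549.00)
P4 → Terrace (d²=3982401.00)
P5 → Basin (d²=7807592.00)
P6 → Knoll (d²=2281865.00)
P7 → Knoll (d²=3878477.00)
P8 → Draw (d²=34867208.00)

Basin, Terrace, Hollow, Terrace, Basin, Knoll, Knoll, Draw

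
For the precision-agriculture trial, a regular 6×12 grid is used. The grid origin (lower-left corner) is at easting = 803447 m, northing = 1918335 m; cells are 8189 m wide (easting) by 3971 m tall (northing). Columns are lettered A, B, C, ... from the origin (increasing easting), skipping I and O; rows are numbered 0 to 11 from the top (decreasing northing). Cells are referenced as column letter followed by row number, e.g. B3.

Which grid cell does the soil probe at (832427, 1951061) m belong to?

D3

Column index: ⌊(832427 − 803447) / 8189⌋ = ⌊3.539⌋ = 3 → column D
Row offset from origin: ⌊(1951061 − 1918335) / 3971⌋ = ⌊8.241⌋ = 8 → row 3 (counted from top)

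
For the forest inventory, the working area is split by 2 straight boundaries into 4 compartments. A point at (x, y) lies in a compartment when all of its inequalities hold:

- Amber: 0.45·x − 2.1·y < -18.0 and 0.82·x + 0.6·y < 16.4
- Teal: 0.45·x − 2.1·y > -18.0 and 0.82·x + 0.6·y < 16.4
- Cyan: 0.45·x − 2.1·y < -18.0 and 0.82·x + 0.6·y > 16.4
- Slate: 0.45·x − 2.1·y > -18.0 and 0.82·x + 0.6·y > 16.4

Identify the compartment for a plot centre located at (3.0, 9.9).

0.45·3.0 − 2.1·9.9 = -19.440, which is < -18.0
0.82·3.0 + 0.6·9.9 = 8.400, which is < 16.4
This sign pattern matches Amber.

Amber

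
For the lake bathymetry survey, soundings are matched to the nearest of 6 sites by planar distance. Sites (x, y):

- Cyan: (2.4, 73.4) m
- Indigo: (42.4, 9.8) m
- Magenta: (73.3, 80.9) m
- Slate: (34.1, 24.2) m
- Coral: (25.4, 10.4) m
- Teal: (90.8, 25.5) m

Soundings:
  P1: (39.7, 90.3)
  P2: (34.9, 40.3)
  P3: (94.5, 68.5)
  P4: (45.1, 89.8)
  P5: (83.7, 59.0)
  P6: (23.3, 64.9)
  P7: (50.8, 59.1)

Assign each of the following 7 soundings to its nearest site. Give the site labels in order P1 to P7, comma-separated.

Magenta, Slate, Magenta, Magenta, Magenta, Cyan, Magenta

P1 → Magenta (d²=1217.32)
P2 → Slate (d²=259.85)
P3 → Magenta (d²=603.20)
P4 → Magenta (d²=874.45)
P5 → Magenta (d²=587.77)
P6 → Cyan (d²=509.06)
P7 → Magenta (d²=981.49)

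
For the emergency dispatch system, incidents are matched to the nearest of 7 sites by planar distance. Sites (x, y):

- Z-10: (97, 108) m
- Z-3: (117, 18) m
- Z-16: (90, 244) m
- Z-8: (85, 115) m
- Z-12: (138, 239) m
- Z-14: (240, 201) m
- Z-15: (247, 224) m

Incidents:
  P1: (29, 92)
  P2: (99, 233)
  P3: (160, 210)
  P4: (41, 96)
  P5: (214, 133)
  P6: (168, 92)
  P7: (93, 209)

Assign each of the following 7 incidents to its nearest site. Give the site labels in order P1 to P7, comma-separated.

P1 → Z-8 (d²=3665.00)
P2 → Z-16 (d²=202.00)
P3 → Z-12 (d²=1325.00)
P4 → Z-8 (d²=2297.00)
P5 → Z-14 (d²=5300.00)
P6 → Z-10 (d²=5297.00)
P7 → Z-16 (d²=1234.00)

Z-8, Z-16, Z-12, Z-8, Z-14, Z-10, Z-16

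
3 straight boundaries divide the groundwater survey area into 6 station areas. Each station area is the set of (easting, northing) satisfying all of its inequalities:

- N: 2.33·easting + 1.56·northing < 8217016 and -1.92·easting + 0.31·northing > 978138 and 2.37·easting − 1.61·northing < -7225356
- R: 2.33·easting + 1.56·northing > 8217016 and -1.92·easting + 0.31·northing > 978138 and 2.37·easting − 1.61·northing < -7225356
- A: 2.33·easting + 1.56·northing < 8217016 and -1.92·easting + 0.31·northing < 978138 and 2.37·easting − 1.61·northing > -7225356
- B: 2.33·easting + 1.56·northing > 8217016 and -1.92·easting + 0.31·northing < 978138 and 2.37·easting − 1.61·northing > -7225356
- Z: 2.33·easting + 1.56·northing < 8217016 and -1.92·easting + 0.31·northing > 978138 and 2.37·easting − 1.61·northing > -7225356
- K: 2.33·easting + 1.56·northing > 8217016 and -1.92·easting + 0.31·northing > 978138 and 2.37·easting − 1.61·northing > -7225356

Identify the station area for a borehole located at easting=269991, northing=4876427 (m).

K

2.33·269991 + 1.56·4876427 = 8236305.150, which is > 8217016
-1.92·269991 + 0.31·4876427 = 993309.650, which is > 978138
2.37·269991 − 1.61·4876427 = -7211168.800, which is > -7225356
This sign pattern matches K.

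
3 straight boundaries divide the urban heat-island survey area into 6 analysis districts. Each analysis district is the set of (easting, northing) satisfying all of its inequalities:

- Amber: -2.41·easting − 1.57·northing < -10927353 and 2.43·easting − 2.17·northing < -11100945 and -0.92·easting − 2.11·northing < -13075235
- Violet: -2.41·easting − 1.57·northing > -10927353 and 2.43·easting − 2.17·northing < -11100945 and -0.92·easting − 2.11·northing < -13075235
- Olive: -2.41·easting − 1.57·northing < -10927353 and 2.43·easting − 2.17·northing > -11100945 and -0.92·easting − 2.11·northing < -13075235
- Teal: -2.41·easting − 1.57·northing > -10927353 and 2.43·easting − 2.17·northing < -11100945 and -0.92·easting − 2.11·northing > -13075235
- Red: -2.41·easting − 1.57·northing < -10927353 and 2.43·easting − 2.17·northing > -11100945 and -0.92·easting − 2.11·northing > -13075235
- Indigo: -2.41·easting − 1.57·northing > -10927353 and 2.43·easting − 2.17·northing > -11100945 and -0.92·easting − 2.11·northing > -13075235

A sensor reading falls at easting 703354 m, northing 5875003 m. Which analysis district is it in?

-2.41·703354 − 1.57·5875003 = -10918837.850, which is > -10927353
2.43·703354 − 2.17·5875003 = -11039606.290, which is > -11100945
-0.92·703354 − 2.11·5875003 = -13043342.010, which is > -13075235
This sign pattern matches Indigo.

Indigo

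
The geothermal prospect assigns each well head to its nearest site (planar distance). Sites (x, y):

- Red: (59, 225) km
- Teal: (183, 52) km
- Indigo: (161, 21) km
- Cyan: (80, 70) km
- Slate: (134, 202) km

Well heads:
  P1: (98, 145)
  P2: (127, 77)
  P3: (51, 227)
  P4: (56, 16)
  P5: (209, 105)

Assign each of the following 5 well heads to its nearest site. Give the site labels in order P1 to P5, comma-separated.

Slate, Cyan, Red, Cyan, Teal

P1 → Slate (d²=4545.00)
P2 → Cyan (d²=2258.00)
P3 → Red (d²=68.00)
P4 → Cyan (d²=3492.00)
P5 → Teal (d²=3485.00)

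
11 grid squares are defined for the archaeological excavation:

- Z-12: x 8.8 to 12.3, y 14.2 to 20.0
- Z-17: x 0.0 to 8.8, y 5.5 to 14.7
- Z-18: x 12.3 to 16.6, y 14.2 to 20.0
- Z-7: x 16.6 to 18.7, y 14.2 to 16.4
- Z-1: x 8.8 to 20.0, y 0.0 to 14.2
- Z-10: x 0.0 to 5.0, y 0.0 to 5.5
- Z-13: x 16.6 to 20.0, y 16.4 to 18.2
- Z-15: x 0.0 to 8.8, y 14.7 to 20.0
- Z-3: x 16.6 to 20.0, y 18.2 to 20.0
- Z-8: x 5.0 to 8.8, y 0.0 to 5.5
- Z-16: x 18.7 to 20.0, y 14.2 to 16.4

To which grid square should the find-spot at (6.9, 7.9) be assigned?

Z-17

The point has x = 6.9 and y = 7.9.
Only Z-17 satisfies 0.0 ≤ x ≤ 8.8 and 5.5 ≤ y ≤ 14.7.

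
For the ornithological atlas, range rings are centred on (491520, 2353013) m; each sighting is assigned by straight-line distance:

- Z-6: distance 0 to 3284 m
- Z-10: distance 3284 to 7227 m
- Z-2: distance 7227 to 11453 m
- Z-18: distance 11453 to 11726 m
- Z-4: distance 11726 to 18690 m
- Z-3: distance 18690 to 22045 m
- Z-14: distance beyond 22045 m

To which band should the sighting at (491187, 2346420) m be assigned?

Distance = √((491187−491520)² + (2346420−2353013)²) = √(110889.000 + 43467649.000) = 6601.404 m.
3284 ≤ 6601.404 < 7227 → Z-10.

Z-10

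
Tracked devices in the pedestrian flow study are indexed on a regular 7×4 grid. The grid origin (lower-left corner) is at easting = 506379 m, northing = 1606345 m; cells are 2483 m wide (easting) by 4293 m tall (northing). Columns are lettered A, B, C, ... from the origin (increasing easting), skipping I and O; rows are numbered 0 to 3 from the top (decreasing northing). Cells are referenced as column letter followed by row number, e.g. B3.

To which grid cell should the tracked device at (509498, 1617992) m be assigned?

Column index: ⌊(509498 − 506379) / 2483⌋ = ⌊1.256⌋ = 1 → column B
Row offset from origin: ⌊(1617992 − 1606345) / 4293⌋ = ⌊2.713⌋ = 2 → row 1 (counted from top)

B1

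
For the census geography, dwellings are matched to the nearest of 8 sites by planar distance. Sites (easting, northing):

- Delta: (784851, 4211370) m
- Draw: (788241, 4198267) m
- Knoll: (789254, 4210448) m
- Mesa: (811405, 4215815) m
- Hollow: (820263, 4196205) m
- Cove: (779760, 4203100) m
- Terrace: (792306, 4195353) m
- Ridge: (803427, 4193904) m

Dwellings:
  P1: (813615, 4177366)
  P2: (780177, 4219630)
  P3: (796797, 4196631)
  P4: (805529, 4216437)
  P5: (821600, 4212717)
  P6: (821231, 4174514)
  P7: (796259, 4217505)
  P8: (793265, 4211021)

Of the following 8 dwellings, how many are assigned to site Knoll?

2

P1 → Ridge
P2 → Delta
P3 → Terrace
P4 → Mesa
P5 → Mesa
P6 → Hollow
P7 → Knoll
P8 → Knoll
2 of the 8 go to Knoll.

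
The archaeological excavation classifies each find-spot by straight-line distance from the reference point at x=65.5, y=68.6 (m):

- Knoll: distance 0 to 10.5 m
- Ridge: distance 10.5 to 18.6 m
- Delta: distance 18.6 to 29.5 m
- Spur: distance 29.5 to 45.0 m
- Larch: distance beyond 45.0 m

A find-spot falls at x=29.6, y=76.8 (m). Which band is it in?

Distance = √((29.6−65.5)² + (76.8−68.6)²) = √(1288.810 + 67.240) = 36.825 m.
29.5 ≤ 36.825 < 45.0 → Spur.

Spur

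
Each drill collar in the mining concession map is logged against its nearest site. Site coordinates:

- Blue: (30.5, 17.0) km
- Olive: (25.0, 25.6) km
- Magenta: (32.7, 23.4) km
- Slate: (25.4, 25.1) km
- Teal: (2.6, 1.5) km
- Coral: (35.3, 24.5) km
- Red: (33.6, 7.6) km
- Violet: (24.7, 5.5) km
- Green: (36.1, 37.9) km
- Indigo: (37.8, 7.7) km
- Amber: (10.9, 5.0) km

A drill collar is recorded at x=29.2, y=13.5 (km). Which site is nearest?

Blue

Squared distances to each site:
Blue: 13.940; Olive: 164.050; Magenta: 110.260; Slate: 149.000; Teal: 851.560; Coral: 158.210; Red: 54.170; Violet: 84.250; Green: 642.970; Indigo: 107.600; Amber: 407.140.
Minimum at Blue.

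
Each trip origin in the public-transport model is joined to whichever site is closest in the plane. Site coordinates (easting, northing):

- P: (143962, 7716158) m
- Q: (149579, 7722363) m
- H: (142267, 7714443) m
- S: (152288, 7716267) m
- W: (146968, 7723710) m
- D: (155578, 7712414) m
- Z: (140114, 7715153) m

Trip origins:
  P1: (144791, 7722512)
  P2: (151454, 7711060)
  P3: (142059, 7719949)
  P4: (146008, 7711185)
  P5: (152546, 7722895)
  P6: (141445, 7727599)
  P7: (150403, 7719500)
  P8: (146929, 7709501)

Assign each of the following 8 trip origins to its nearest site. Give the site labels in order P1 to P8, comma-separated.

P1 → W (d²=6174533.00)
P2 → D (d²=18840692.00)
P3 → P (d²=17993090.00)
P4 → H (d²=24609645.00)
P5 → Q (d²=9086113.00)
P6 → W (d²=45627850.00)
P7 → Q (d²=8875745.00)
P8 → H (d²=46157608.00)

W, D, P, H, Q, W, Q, H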